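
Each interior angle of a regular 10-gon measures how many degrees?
Interior angle of a regular n-gon = (n-2)*180/n
Interior angle = (10-2)*180/10
Interior angle = 8*180/10
Interior angle = 1440/10
Interior angle = 144 degrees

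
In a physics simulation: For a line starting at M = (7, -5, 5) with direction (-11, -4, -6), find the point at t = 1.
P(1) = (7 + (-11)(1), -5 + (-4)(1), 5 + (-6)(1)) = (-4, -9, -1)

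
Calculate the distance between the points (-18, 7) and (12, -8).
Using the distance formula: d = sqrt((x₂-x₁)² + (y₂-y₁)²)
dx = 12 - (-18) = 30
dy = (-8) - 7 = -15
d = sqrt(30² + (-15)²) = sqrt(900 + 225) = sqrt(1125) = 33.54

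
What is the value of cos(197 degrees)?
cos(197 degrees) = -0.9563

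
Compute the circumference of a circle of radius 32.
Circumference = 2 * pi * r
Circumference = 2 * pi * 32
Circumference = 201.06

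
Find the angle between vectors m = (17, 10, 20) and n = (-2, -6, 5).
m·n = 6, |m|² = 789, |n|² = 65
cos θ = 6/√51285 ≈ 0.02649
θ ≈ 88.48°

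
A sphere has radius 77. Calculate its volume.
Volume = (4/3) * pi * r³
Volume = (4/3) * pi * 77³
Volume = (4/3) * pi * 456533
Volume = 1912320.96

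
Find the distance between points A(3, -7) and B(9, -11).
Using the distance formula: d = sqrt((x₂-x₁)² + (y₂-y₁)²)
dx = 9 - 3 = 6
dy = (-11) - (-7) = -4
d = sqrt(6² + (-4)²) = sqrt(36 + 16) = sqrt(52) = 7.21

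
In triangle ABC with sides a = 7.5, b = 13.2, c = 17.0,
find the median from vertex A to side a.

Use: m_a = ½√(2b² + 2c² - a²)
m_a = ½√(2·13.2² + 2·17.0² - 7.5²)
m_a = ½√(348.48 + 578 - 56.25) = ½√870.23 = 14.75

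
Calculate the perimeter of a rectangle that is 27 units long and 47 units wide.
Perimeter = 2 * (length + width)
Perimeter = 2 * (27 + 47)
Perimeter = 2 * 74
Perimeter = 148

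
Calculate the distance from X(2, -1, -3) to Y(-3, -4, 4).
d = √[(-5)² + (-3)² + (7)²] = √83 = 9.11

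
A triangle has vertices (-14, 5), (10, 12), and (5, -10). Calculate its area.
Using the coordinate formula: Area = (1/2)|x₁(y₂-y₃) + x₂(y₃-y₁) + x₃(y₁-y₂)|
Area = (1/2)|(-14)(12-(-10)) + 10((-10)-5) + 5(5-12)|
Area = (1/2)|(-14)*22 + 10*(-15) + 5*(-7)|
Area = (1/2)|(-308) + (-150) + (-35)|
Area = (1/2)*493 = 246.50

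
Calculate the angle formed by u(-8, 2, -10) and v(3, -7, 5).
u·v = -88, |u|² = 168, |v|² = 83
cos θ = -88/√13944 ≈ -0.7452
θ ≈ 138.2°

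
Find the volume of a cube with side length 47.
Volume = s³
Volume = 47³
Volume = 103823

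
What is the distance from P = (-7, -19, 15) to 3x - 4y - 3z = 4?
d = |3(-7) + (-4)(-19) + (-3)(15) - (4)| / √(3² + (-4)² + (-3)²) = 6/√34 = 1.029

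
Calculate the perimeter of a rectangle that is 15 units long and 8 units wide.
Perimeter = 2 * (length + width)
Perimeter = 2 * (15 + 8)
Perimeter = 2 * 23
Perimeter = 46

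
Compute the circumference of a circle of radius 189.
Circumference = 2 * pi * r
Circumference = 2 * pi * 189
Circumference = 1187.52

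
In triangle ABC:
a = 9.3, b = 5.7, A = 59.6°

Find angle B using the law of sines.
sin(B)/b = sin(A)/a
sin(B) = b·sin(A)/a = 5.7·sin(59.6°)/9.3 = 0.528637
B = arcsin(0.528637) = 31.91°  (b ≤ a, so B ≤ A and the acute solution is unique)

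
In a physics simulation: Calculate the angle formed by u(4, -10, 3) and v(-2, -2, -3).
u·v = 3, |u|² = 125, |v|² = 17
cos θ = 3/√2125 ≈ 0.06508
θ ≈ 86.27°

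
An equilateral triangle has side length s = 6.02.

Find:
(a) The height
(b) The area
(a) Height h = s·√3/2 = 6.02·√3/2 = 5.213
(b) Area = (√3/4)·s² = (√3/4)·6.02² = (√3/4)·36.2404 = 15.69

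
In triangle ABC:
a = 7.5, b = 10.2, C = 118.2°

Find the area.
Using A = ½ab·sin(C):
A = ½·7.5·10.2·sin(118.2°) = ½·76.5·0.881303 = 33.71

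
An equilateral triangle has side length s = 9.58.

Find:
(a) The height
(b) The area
(a) Height h = s·√3/2 = 9.58·√3/2 = 8.297
(b) Area = (√3/4)·s² = (√3/4)·9.58² = (√3/4)·91.7764 = 39.74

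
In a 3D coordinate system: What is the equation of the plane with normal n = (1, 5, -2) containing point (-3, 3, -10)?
d = n·P = (1)(-3) + (5)(3) + (-2)(-10) = 32
Plane: x + 5y - 2z = 32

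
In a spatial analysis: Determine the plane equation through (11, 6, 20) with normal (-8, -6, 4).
d = n·P = (-8)(11) + (-6)(6) + (4)(20) = -44
Plane: -8x - 6y + 4z = -44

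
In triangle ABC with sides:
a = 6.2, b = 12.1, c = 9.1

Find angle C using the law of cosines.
cos(C) = (a² + b² - c²)/(2ab)
cos(C) = (6.2² + 12.1² - 9.1²)/(2·6.2·12.1) = 102.04/150.04 = 0.680085
C = arccos(0.680085) = 47.15°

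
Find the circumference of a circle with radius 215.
Circumference = 2 * pi * r
Circumference = 2 * pi * 215
Circumference = 1350.88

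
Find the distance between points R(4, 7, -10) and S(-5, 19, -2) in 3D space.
d = √[(-9)² + (12)² + (8)²] = √289 = 17.0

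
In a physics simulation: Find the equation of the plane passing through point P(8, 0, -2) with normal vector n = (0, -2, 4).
d = n·P = (0)(8) + (-2)(0) + (4)(-2) = -8
Plane: -2y + 4z = -8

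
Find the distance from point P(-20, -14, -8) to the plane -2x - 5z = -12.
d = |(-2)(-20) + 0(-14) + (-5)(-8) - (-12)| / √((-2)² + 0² + (-5)²) = 92/√29 = 17.08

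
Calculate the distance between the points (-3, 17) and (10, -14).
Using the distance formula: d = sqrt((x₂-x₁)² + (y₂-y₁)²)
dx = 10 - (-3) = 13
dy = (-14) - 17 = -31
d = sqrt(13² + (-31)²) = sqrt(169 + 961) = sqrt(1130) = 33.62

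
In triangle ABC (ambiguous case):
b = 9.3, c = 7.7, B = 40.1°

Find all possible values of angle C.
sin(C)/c = sin(B)/b  →  sin(C) = c·sin(B)/b = 7.7·sin(40.1°)/9.3 = 0.533307
C₁ = arcsin(0.533307) = 32.23°,  C₂ = 180° - C₁ = 147.77°
Check C₂: A = 180° - 40.1° - 147.77° = -7.87° ≤ 0, rejected
C = 32.23° (one solution)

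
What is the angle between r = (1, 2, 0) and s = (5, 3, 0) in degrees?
r·s = 11, |r|² = 5, |s|² = 34
cos θ = 11/√170 ≈ 0.8437
θ ≈ 32.47°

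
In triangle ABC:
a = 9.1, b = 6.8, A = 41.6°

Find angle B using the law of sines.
sin(B)/b = sin(A)/a
sin(B) = b·sin(A)/a = 6.8·sin(41.6°)/9.1 = 0.496121
B = arcsin(0.496121) = 29.74°  (b ≤ a, so B ≤ A and the acute solution is unique)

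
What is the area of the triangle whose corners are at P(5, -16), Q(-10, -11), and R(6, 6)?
Using the coordinate formula: Area = (1/2)|x₁(y₂-y₃) + x₂(y₃-y₁) + x₃(y₁-y₂)|
Area = (1/2)|5((-11)-6) + (-10)(6-(-16)) + 6((-16)-(-11))|
Area = (1/2)|5*(-17) + (-10)*22 + 6*(-5)|
Area = (1/2)|(-85) + (-220) + (-30)|
Area = (1/2)*335 = 167.50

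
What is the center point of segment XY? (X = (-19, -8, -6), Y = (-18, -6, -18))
Midpoint = ((-19-18)/2, (-8-6)/2, (-6-18)/2) = (-18.5, -7, -12)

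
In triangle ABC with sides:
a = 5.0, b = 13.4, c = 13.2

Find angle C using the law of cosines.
cos(C) = (a² + b² - c²)/(2ab)
cos(C) = (5.0² + 13.4² - 13.2²)/(2·5.0·13.4) = 30.32/134 = 0.226269
C = arccos(0.226269) = 76.92°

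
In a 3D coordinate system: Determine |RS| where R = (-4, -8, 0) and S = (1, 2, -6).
d = √[(5)² + (10)² + (-6)²] = √161 = 12.69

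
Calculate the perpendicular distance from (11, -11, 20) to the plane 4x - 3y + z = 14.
d = |4(11) + (-3)(-11) + 1(20) - (14)| / √(4² + (-3)² + 1²) = 83/√26 = 16.28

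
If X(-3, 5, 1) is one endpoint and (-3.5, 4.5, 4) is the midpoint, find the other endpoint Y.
Y = (2×(-3.5) - (-3), 2×4.5 - 5, 2×4 - 1) = (-4, 4, 7)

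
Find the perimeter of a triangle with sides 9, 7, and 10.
Perimeter = sum of all sides
Perimeter = 9 + 7 + 10
Perimeter = 26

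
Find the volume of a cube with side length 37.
Volume = s³
Volume = 37³
Volume = 50653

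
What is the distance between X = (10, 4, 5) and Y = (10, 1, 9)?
d = √[(0)² + (-3)² + (4)²] = √25 = 5.0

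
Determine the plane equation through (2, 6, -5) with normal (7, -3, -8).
d = n·P = (7)(2) + (-3)(6) + (-8)(-5) = 36
Plane: 7x - 3y - 8z = 36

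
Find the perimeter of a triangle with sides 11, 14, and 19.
Perimeter = sum of all sides
Perimeter = 11 + 14 + 19
Perimeter = 44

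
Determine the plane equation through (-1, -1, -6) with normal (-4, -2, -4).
d = n·P = (-4)(-1) + (-2)(-1) + (-4)(-6) = 30
Plane: -4x - 2y - 4z = 30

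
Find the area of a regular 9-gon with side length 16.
For a regular 9-gon with side length s = 16:
Apothem a = s / (2*tan(pi/9)) = 16 / (2*tan(pi/9)) ≈ 21.9798
Perimeter P = 9 * 16 = 144
Area = (1/2) * P * a = (1/2) * 144 * 21.9798 = 1582.55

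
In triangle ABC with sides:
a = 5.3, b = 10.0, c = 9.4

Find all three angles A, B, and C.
By the law of cosines:
cos(A) = (b² + c² - a²)/(2bc) = 0.852500  →  A = 31.52°
cos(B) = (a² + c² - b²)/(2ac) = 0.165094  →  B = 80.5°
cos(C) = (a² + b² - c²)/(2ab) = 0.374811  →  C = 67.99°
Check: A + B + C = 180.0° ✓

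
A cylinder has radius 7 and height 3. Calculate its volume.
Volume = pi * r² * h
Volume = pi * 7² * 3
Volume = pi * 49 * 3
Volume = pi * 147
Volume = 461.81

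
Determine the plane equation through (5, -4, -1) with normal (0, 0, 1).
d = n·P = (0)(5) + (0)(-4) + (1)(-1) = -1
Plane: z = -1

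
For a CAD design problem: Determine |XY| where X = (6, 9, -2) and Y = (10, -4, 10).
d = √[(4)² + (-13)² + (12)²] = √329 = 18.14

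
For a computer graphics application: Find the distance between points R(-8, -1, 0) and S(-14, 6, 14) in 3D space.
d = √[(-6)² + (7)² + (14)²] = √281 = 16.76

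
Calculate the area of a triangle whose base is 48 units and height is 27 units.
Area = (1/2) * base * height
Area = (1/2) * 48 * 27
Area = 648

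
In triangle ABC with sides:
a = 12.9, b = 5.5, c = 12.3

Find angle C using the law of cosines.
cos(C) = (a² + b² - c²)/(2ab)
cos(C) = (12.9² + 5.5² - 12.3²)/(2·12.9·5.5) = 45.37/141.9 = 0.319732
C = arccos(0.319732) = 71.35°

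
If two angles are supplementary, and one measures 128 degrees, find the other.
Supplementary angles sum to 180 degrees.
Other angle = 180 - 128
Other angle = 52 degrees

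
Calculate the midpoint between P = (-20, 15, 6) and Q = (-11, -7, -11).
Midpoint = ((-20-11)/2, (15-7)/2, (6-11)/2) = (-15.5, 4, -2.5)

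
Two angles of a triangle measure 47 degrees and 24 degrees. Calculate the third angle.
Sum of angles in a triangle = 180 degrees
Third angle = 180 - 47 - 24
Third angle = 109 degrees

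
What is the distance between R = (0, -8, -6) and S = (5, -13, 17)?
d = √[(5)² + (-5)² + (23)²] = √579 = 24.06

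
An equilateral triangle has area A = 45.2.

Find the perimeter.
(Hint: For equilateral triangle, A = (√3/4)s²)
A = (√3/4)s²  →  s² = 4A/√3 = 4·45.2/√3 = 104.385
s = 10.2169
Perimeter = 3s = 30.65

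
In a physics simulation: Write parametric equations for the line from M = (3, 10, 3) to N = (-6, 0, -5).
Direction vector d = N - M = (-9, -10, -8)
x = 3 - 9t, y = 10 - 10t, z = 3 - 8t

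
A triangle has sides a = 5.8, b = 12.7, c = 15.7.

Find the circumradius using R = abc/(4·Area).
s = (a+b+c)/2 = 17.1
Area = √(s(s-a)(s-b)(s-c)) = √(17.1·11.3·4.4·1.4) = 34.5007
R = abc/(4·Area) = (5.8·12.7·15.7)/(4·34.5007) = 1156.462/138.0028 = 8.38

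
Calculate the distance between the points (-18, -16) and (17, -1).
Using the distance formula: d = sqrt((x₂-x₁)² + (y₂-y₁)²)
dx = 17 - (-18) = 35
dy = (-1) - (-16) = 15
d = sqrt(35² + 15²) = sqrt(1225 + 225) = sqrt(1450) = 38.08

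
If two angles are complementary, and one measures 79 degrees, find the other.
Complementary angles sum to 90 degrees.
Other angle = 90 - 79
Other angle = 11 degrees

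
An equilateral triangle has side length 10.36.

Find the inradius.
For an equilateral triangle, r = s/(2√3) where s is the side.
r = 10.36/(2√3) = 10.36/3.464102 = 2.991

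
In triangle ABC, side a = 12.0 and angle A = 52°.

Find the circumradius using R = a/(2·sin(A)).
R = a/(2·sin(A)) = 12.0/(2·sin(52°))
R = 12.0/(2·0.788011) = 12.0/1.576022 = 7.614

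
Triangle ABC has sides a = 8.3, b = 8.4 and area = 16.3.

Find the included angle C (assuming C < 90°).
Area = ½ab·sin(C)  →  sin(C) = 2·Area/(ab)
sin(C) = 2·16.3/(8.3·8.4) = 0.467585
C = arcsin(0.467585) = 27.88°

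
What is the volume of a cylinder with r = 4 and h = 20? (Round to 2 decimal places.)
Volume = pi * r² * h
Volume = pi * 4² * 20
Volume = pi * 16 * 20
Volume = pi * 320
Volume = 1005.31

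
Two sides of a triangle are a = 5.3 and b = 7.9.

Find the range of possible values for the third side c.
By the triangle inequality: |a - b| < c < a + b
|5.3 - 7.9| < c < 5.3 + 7.9
2.6 < c < 13.2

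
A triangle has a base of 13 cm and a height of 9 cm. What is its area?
Area = (1/2) * base * height
Area = (1/2) * 13 * 9
Area = 58.50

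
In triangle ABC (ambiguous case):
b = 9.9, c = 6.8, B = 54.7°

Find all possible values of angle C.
sin(C)/c = sin(B)/b  →  sin(C) = c·sin(B)/b = 6.8·sin(54.7°)/9.9 = 0.560579
C₁ = arcsin(0.560579) = 34.1°,  C₂ = 180° - C₁ = 145.9°
Check C₂: A = 180° - 54.7° - 145.9° = -20.6° ≤ 0, rejected
C = 34.1° (one solution)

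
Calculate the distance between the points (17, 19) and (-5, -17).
Using the distance formula: d = sqrt((x₂-x₁)² + (y₂-y₁)²)
dx = (-5) - 17 = -22
dy = (-17) - 19 = -36
d = sqrt((-22)² + (-36)²) = sqrt(484 + 1296) = sqrt(1780) = 42.19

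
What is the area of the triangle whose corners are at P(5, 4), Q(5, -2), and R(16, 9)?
Using the coordinate formula: Area = (1/2)|x₁(y₂-y₃) + x₂(y₃-y₁) + x₃(y₁-y₂)|
Area = (1/2)|5((-2)-9) + 5(9-4) + 16(4-(-2))|
Area = (1/2)|5*(-11) + 5*5 + 16*6|
Area = (1/2)|(-55) + 25 + 96|
Area = (1/2)*66 = 33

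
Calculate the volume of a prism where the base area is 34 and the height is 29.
Volume = base area * height
Volume = 34 * 29
Volume = 986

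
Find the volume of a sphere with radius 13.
Volume = (4/3) * pi * r³
Volume = (4/3) * pi * 13³
Volume = (4/3) * pi * 2197
Volume = 9202.77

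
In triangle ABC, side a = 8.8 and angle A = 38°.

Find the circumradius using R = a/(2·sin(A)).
R = a/(2·sin(A)) = 8.8/(2·sin(38°))
R = 8.8/(2·0.615661) = 8.8/1.231323 = 7.147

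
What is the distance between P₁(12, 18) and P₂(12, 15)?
Using the distance formula: d = sqrt((x₂-x₁)² + (y₂-y₁)²)
dx = 12 - 12 = 0
dy = 15 - 18 = -3
d = sqrt(0² + (-3)²) = sqrt(0 + 9) = sqrt(9) = 3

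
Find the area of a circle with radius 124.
Area = pi * r²
Area = pi * 124²
Area = pi * 15376
Area = 48305.13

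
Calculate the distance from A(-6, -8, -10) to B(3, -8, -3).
d = √[(9)² + (0)² + (7)²] = √130 = 11.4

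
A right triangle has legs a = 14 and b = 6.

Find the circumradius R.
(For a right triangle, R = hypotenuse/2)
Hypotenuse c = √(14² + 6²) = √232 = 15.2315
R = c/2 = 7.616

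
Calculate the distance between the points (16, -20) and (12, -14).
Using the distance formula: d = sqrt((x₂-x₁)² + (y₂-y₁)²)
dx = 12 - 16 = -4
dy = (-14) - (-20) = 6
d = sqrt((-4)² + 6²) = sqrt(16 + 36) = sqrt(52) = 7.21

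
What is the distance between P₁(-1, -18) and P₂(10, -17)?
Using the distance formula: d = sqrt((x₂-x₁)² + (y₂-y₁)²)
dx = 10 - (-1) = 11
dy = (-17) - (-18) = 1
d = sqrt(11² + 1²) = sqrt(121 + 1) = sqrt(122) = 11.05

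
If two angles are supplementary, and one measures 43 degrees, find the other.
Supplementary angles sum to 180 degrees.
Other angle = 180 - 43
Other angle = 137 degrees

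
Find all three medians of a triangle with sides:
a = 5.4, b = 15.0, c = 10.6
Using m_x = ½√(2y² + 2z² - x²):
m_a = ½√(2·15.0² + 2·10.6² - 5.4²) = ½√645.56 = 12.7
m_b = ½√(2·5.4² + 2·10.6² - 15.0²) = ½√58.04 = 3.809
m_c = ½√(2·5.4² + 2·15.0² - 10.6²) = ½√395.96 = 9.949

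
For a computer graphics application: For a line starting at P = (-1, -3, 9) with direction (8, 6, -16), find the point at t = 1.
P(1) = (-1 + 8(1), -3 + 6(1), 9 + (-16)(1)) = (7, 3, -7)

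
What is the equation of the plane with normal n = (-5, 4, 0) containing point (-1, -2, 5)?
d = n·P = (-5)(-1) + (4)(-2) + (0)(5) = -3
Plane: -5x + 4y = -3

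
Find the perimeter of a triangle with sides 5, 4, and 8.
Perimeter = sum of all sides
Perimeter = 5 + 4 + 8
Perimeter = 17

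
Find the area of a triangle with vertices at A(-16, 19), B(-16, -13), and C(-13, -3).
Using the coordinate formula: Area = (1/2)|x₁(y₂-y₃) + x₂(y₃-y₁) + x₃(y₁-y₂)|
Area = (1/2)|(-16)((-13)-(-3)) + (-16)((-3)-19) + (-13)(19-(-13))|
Area = (1/2)|(-16)*(-10) + (-16)*(-22) + (-13)*32|
Area = (1/2)|160 + 352 + (-416)|
Area = (1/2)*96 = 48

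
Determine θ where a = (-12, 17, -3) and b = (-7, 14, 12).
a·b = 286, |a|² = 442, |b|² = 389
cos θ = 286/√171938 ≈ 0.6897
θ ≈ 46.39°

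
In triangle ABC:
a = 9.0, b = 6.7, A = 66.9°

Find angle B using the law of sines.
sin(B)/b = sin(A)/a
sin(B) = b·sin(A)/a = 6.7·sin(66.9°)/9.0 = 0.684756
B = arcsin(0.684756) = 43.22°  (b ≤ a, so B ≤ A and the acute solution is unique)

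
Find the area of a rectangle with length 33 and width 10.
Area = length * width
Area = 33 * 10
Area = 330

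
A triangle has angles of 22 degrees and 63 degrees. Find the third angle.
Sum of angles in a triangle = 180 degrees
Third angle = 180 - 22 - 63
Third angle = 95 degrees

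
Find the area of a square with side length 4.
Area = s²
Area = 4²
Area = 16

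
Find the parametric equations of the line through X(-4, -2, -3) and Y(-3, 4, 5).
Direction vector d = Y - X = (1, 6, 8)
x = -4 + t, y = -2 + 6t, z = -3 + 8t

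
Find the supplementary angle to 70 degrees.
Supplementary angles sum to 180 degrees.
Other angle = 180 - 70
Other angle = 110 degrees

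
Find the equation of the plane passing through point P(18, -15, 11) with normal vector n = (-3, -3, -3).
d = n·P = (-3)(18) + (-3)(-15) + (-3)(11) = -42
Plane: -3x - 3y - 3z = -42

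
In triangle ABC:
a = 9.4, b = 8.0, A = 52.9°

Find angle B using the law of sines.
sin(B)/b = sin(A)/a
sin(B) = b·sin(A)/a = 8.0·sin(52.9°)/9.4 = 0.678795
B = arcsin(0.678795) = 42.75°  (b ≤ a, so B ≤ A and the acute solution is unique)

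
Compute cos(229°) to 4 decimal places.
cos(229 degrees) = -0.6561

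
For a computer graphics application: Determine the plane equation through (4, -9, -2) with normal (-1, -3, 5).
d = n·P = (-1)(4) + (-3)(-9) + (5)(-2) = 13
Plane: -x - 3y + 5z = 13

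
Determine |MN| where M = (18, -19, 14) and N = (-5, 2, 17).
d = √[(-23)² + (21)² + (3)²] = √979 = 31.29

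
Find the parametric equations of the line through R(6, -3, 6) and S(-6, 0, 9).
Direction vector d = S - R = (-12, 3, 3)
x = 6 - 12t, y = -3 + 3t, z = 6 + 3t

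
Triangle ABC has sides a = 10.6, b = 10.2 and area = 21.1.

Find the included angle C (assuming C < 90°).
Area = ½ab·sin(C)  →  sin(C) = 2·Area/(ab)
sin(C) = 2·21.1/(10.6·10.2) = 0.390307
C = arcsin(0.390307) = 22.97°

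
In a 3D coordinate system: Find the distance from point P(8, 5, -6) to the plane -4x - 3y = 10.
d = |(-4)(8) + (-3)(5) + 0(-6) - (10)| / √((-4)² + (-3)² + 0²) = 57/√25 = 11.4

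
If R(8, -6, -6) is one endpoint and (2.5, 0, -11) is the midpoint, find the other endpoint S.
S = (2×2.5 - 8, 2×0 - (-6), 2×(-11) - (-6)) = (-3, 6, -16)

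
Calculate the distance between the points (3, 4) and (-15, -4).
Using the distance formula: d = sqrt((x₂-x₁)² + (y₂-y₁)²)
dx = (-15) - 3 = -18
dy = (-4) - 4 = -8
d = sqrt((-18)² + (-8)²) = sqrt(324 + 64) = sqrt(388) = 19.70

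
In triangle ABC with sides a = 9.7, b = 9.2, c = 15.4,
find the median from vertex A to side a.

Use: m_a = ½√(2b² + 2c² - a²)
m_a = ½√(2·9.2² + 2·15.4² - 9.7²)
m_a = ½√(169.28 + 474.32 - 94.09) = ½√549.51 = 11.72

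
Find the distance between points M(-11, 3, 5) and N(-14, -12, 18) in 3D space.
d = √[(-3)² + (-15)² + (13)²] = √403 = 20.07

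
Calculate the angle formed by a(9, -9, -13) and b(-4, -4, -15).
a·b = 195, |a|² = 331, |b|² = 257
cos θ = 195/√85067 ≈ 0.6686
θ ≈ 48.04°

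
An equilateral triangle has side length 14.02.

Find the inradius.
For an equilateral triangle, r = s/(2√3) where s is the side.
r = 14.02/(2√3) = 14.02/3.464102 = 4.047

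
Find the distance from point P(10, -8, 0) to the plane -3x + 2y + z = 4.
d = |(-3)(10) + 2(-8) + 1(0) - (4)| / √((-3)² + 2² + 1²) = 50/√14 = 13.36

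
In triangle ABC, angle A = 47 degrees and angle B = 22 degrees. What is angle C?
Sum of angles in a triangle = 180 degrees
Third angle = 180 - 47 - 22
Third angle = 111 degrees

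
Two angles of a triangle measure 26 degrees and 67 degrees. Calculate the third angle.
Sum of angles in a triangle = 180 degrees
Third angle = 180 - 26 - 67
Third angle = 87 degrees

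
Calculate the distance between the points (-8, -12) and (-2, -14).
Using the distance formula: d = sqrt((x₂-x₁)² + (y₂-y₁)²)
dx = (-2) - (-8) = 6
dy = (-14) - (-12) = -2
d = sqrt(6² + (-2)²) = sqrt(36 + 4) = sqrt(40) = 6.32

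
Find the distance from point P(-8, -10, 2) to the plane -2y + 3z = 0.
d = |0(-8) + (-2)(-10) + 3(2) - (0)| / √(0² + (-2)² + 3²) = 26/√13 = 7.211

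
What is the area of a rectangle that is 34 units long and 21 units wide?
Area = length * width
Area = 34 * 21
Area = 714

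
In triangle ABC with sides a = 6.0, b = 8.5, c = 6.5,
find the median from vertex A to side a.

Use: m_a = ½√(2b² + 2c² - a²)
m_a = ½√(2·8.5² + 2·6.5² - 6.0²)
m_a = ½√(144.5 + 84.5 - 36) = ½√193 = 6.946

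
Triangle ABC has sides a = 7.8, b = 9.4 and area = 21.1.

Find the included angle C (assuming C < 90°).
Area = ½ab·sin(C)  →  sin(C) = 2·Area/(ab)
sin(C) = 2·21.1/(7.8·9.4) = 0.575559
C = arcsin(0.575559) = 35.14°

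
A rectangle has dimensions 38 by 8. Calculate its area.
Area = length * width
Area = 38 * 8
Area = 304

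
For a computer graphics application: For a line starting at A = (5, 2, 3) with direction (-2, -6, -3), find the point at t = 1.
P(1) = (5 + (-2)(1), 2 + (-6)(1), 3 + (-3)(1)) = (3, -4, 0)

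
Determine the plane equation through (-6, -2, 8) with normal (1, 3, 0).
d = n·P = (1)(-6) + (3)(-2) + (0)(8) = -12
Plane: x + 3y = -12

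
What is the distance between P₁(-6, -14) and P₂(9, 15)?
Using the distance formula: d = sqrt((x₂-x₁)² + (y₂-y₁)²)
dx = 9 - (-6) = 15
dy = 15 - (-14) = 29
d = sqrt(15² + 29²) = sqrt(225 + 841) = sqrt(1066) = 32.65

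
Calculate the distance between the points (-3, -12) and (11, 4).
Using the distance formula: d = sqrt((x₂-x₁)² + (y₂-y₁)²)
dx = 11 - (-3) = 14
dy = 4 - (-12) = 16
d = sqrt(14² + 16²) = sqrt(196 + 256) = sqrt(452) = 21.26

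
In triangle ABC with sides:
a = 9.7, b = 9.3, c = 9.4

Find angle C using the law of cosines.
cos(C) = (a² + b² - c²)/(2ab)
cos(C) = (9.7² + 9.3² - 9.4²)/(2·9.7·9.3) = 92.22/180.42 = 0.511141
C = arccos(0.511141) = 59.26°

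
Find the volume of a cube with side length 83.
Volume = s³
Volume = 83³
Volume = 571787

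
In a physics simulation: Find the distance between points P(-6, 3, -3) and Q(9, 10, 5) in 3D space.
d = √[(15)² + (7)² + (8)²] = √338 = 18.38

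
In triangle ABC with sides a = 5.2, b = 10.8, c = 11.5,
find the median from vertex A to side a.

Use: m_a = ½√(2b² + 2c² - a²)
m_a = ½√(2·10.8² + 2·11.5² - 5.2²)
m_a = ½√(233.28 + 264.5 - 27.04) = ½√470.74 = 10.85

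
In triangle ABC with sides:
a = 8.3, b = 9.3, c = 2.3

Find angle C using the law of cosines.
cos(C) = (a² + b² - c²)/(2ab)
cos(C) = (8.3² + 9.3² - 2.3²)/(2·8.3·9.3) = 150.09/154.38 = 0.972211
C = arccos(0.972211) = 13.54°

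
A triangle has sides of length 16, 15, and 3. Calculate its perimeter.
Perimeter = sum of all sides
Perimeter = 16 + 15 + 3
Perimeter = 34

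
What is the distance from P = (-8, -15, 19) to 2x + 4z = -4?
d = |2(-8) + 0(-15) + 4(19) - (-4)| / √(2² + 0² + 4²) = 64/√20 = 14.31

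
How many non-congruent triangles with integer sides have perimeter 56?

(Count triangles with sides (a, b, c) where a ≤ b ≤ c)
With a ≤ b ≤ c and a + b + c = 56, the triangle inequality a + b > c gives c < 56/2, so c ≤ 27.
Iterate a from 1 to ⌊p/3⌋ = 18; for each a, b ranges from a to ⌊(p−a)/2⌋ with c = p − a − b, keeping only c ≥ b.
Triples: (2, 27, 27), (3, 26, 27), (4, 25, 27), …
Count = 65 triangles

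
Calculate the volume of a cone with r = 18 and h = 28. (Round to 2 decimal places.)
Volume = (1/3) * pi * r² * h
Volume = (1/3) * pi * 18² * 28
Volume = (1/3) * pi * 324 * 28
Volume = (1/3) * pi * 9072
Volume = 9500.18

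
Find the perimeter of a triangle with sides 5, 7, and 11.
Perimeter = sum of all sides
Perimeter = 5 + 7 + 11
Perimeter = 23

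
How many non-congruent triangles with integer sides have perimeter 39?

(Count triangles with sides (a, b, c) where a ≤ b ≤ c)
With a ≤ b ≤ c and a + b + c = 39, the triangle inequality a + b > c gives c < 39/2, so c ≤ 19.
Iterate a from 1 to ⌊p/3⌋ = 13; for each a, b ranges from a to ⌊(p−a)/2⌋ with c = p − a − b, keeping only c ≥ b.
Triples: (1, 19, 19), (2, 18, 19), (3, 17, 19), …
Count = 37 triangles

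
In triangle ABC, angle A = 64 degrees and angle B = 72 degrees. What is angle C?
Sum of angles in a triangle = 180 degrees
Third angle = 180 - 64 - 72
Third angle = 44 degrees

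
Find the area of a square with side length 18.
Area = s²
Area = 18²
Area = 324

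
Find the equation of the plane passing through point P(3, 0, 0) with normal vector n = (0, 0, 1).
d = n·P = (0)(3) + (0)(0) + (1)(0) = 0
Plane: z = 0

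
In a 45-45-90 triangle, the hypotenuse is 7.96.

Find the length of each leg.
In a 45-45-90 triangle, hypotenuse = leg·√2  →  leg = hypotenuse/√2
leg = 7.96/√2 = 5.629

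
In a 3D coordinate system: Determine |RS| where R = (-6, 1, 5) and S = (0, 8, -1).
d = √[(6)² + (7)² + (-6)²] = √121 = 11.0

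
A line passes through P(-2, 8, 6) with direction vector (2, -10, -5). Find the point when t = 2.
P(2) = (-2 + 2(2), 8 + (-10)(2), 6 + (-5)(2)) = (2, -12, -4)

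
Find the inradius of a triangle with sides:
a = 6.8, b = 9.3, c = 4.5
s = (a+b+c)/2 = (6.8+9.3+4.5)/2 = 10.3
Area = √(s(s-a)(s-b)(s-c)) = √(10.3·3.5·1·5.8) = 14.4599
r = Area/s = 14.4599/10.3 = 1.404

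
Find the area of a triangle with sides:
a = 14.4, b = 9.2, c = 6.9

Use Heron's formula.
s = (a+b+c)/2 = (14.4+9.2+6.9)/2 = 15.25
A = √(s(s-a)(s-b)(s-c)) = √(15.25·0.85·6.05·8.35)
A = √654.833 = 25.59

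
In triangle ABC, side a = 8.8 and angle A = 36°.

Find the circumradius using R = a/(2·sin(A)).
R = a/(2·sin(A)) = 8.8/(2·sin(36°))
R = 8.8/(2·0.587785) = 8.8/1.175571 = 7.486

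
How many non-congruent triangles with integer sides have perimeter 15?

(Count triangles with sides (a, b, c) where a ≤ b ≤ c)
With a ≤ b ≤ c and a + b + c = 15, the triangle inequality a + b > c gives c < 15/2, so c ≤ 7.
Iterate a from 1 to ⌊p/3⌋ = 5; for each a, b ranges from a to ⌊(p−a)/2⌋ with c = p − a − b, keeping only c ≥ b.
Triples: (1, 7, 7), (2, 6, 7), (3, 5, 7), …
Count = 7 triangles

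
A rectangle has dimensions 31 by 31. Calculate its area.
Area = length * width
Area = 31 * 31
Area = 961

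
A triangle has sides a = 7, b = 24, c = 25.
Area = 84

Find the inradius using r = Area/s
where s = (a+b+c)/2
s = (7+24+25)/2 = 28
r = Area/s = 84/28 = 3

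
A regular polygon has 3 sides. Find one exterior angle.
Exterior angle of a regular n-gon = 360/n
Exterior angle = 360/3
Exterior angle = 120 degrees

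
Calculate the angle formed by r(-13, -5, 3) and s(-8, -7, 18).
r·s = 193, |r|² = 203, |s|² = 437
cos θ = 193/√88711 ≈ 0.648
θ ≈ 49.61°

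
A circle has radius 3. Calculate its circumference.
Circumference = 2 * pi * r
Circumference = 2 * pi * 3
Circumference = 18.85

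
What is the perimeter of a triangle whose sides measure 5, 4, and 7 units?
Perimeter = sum of all sides
Perimeter = 5 + 4 + 7
Perimeter = 16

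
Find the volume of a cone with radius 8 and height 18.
Volume = (1/3) * pi * r² * h
Volume = (1/3) * pi * 8² * 18
Volume = (1/3) * pi * 64 * 18
Volume = (1/3) * pi * 1152
Volume = 1206.37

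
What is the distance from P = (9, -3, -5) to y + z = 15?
d = |0(9) + 1(-3) + 1(-5) - (15)| / √(0² + 1² + 1²) = 23/√2 = 16.26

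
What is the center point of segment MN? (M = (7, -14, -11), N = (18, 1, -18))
Midpoint = ((7+18)/2, (-14+1)/2, (-11-18)/2) = (12.5, -6.5, -14.5)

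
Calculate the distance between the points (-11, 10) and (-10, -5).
Using the distance formula: d = sqrt((x₂-x₁)² + (y₂-y₁)²)
dx = (-10) - (-11) = 1
dy = (-5) - 10 = -15
d = sqrt(1² + (-15)²) = sqrt(1 + 225) = sqrt(226) = 15.03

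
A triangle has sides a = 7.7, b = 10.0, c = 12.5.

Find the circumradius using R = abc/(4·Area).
s = (a+b+c)/2 = 15.1
Area = √(s(s-a)(s-b)(s-c)) = √(15.1·7.4·5.1·2.6) = 38.4925
R = abc/(4·Area) = (7.7·10.0·12.5)/(4·38.4925) = 962.5/153.97 = 6.251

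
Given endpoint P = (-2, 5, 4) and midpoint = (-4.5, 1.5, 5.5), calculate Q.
Q = (2×(-4.5) - (-2), 2×1.5 - 5, 2×5.5 - 4) = (-7, -2, 7)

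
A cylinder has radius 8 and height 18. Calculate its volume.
Volume = pi * r² * h
Volume = pi * 8² * 18
Volume = pi * 64 * 18
Volume = pi * 1152
Volume = 3619.11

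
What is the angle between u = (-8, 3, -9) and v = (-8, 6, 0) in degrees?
u·v = 82, |u|² = 154, |v|² = 100
cos θ = 82/√15400 ≈ 0.6608
θ ≈ 48.64°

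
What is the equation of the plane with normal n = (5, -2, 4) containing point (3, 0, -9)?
d = n·P = (5)(3) + (-2)(0) + (4)(-9) = -21
Plane: 5x - 2y + 4z = -21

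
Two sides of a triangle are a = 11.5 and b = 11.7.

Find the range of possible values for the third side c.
By the triangle inequality: |a - b| < c < a + b
|11.5 - 11.7| < c < 11.5 + 11.7
0.2 < c < 23.2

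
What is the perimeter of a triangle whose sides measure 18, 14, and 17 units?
Perimeter = sum of all sides
Perimeter = 18 + 14 + 17
Perimeter = 49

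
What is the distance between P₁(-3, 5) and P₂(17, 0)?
Using the distance formula: d = sqrt((x₂-x₁)² + (y₂-y₁)²)
dx = 17 - (-3) = 20
dy = 0 - 5 = -5
d = sqrt(20² + (-5)²) = sqrt(400 + 25) = sqrt(425) = 20.62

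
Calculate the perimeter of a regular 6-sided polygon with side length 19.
Perimeter = number of sides * side length
Perimeter = 6 * 19
Perimeter = 114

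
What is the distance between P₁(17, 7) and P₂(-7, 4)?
Using the distance formula: d = sqrt((x₂-x₁)² + (y₂-y₁)²)
dx = (-7) - 17 = -24
dy = 4 - 7 = -3
d = sqrt((-24)² + (-3)²) = sqrt(576 + 9) = sqrt(585) = 24.19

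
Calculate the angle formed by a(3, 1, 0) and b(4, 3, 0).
a·b = 15, |a|² = 10, |b|² = 25
cos θ = 15/√250 ≈ 0.9487
θ ≈ 18.43°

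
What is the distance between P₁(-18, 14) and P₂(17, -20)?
Using the distance formula: d = sqrt((x₂-x₁)² + (y₂-y₁)²)
dx = 17 - (-18) = 35
dy = (-20) - 14 = -34
d = sqrt(35² + (-34)²) = sqrt(1225 + 1156) = sqrt(2381) = 48.80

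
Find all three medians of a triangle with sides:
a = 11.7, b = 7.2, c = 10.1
Using m_x = ½√(2y² + 2z² - x²):
m_a = ½√(2·7.2² + 2·10.1² - 11.7²) = ½√170.81 = 6.535
m_b = ½√(2·11.7² + 2·10.1² - 7.2²) = ½√425.96 = 10.32
m_c = ½√(2·11.7² + 2·7.2² - 10.1²) = ½√275.45 = 8.298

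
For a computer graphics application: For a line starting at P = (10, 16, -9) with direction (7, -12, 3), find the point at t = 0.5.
P(0.5) = (10 + 7(0.5), 16 + (-12)(0.5), -9 + 3(0.5)) = (13.5, 10, -7.5)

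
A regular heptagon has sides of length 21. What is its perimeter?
Perimeter = number of sides * side length
Perimeter = 7 * 21
Perimeter = 147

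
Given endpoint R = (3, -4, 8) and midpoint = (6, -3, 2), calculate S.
S = (2×6 - 3, 2×(-3) - (-4), 2×2 - 8) = (9, -2, -4)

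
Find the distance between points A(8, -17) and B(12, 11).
Using the distance formula: d = sqrt((x₂-x₁)² + (y₂-y₁)²)
dx = 12 - 8 = 4
dy = 11 - (-17) = 28
d = sqrt(4² + 28²) = sqrt(16 + 784) = sqrt(800) = 28.28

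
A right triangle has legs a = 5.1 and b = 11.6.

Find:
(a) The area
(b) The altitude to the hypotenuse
(a) Area = ½ab = ½·5.1·11.6 = 29.58
(b) Hypotenuse c = √(5.1² + 11.6²) = √160.57 = 12.6716
    Area = ½·c·h_c  →  h_c = 2·Area/c = 2·29.58/12.6716 = 4.669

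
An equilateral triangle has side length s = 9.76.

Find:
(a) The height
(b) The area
(a) Height h = s·√3/2 = 9.76·√3/2 = 8.452
(b) Area = (√3/4)·s² = (√3/4)·9.76² = (√3/4)·95.2576 = 41.25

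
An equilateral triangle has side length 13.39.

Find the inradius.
For an equilateral triangle, r = s/(2√3) where s is the side.
r = 13.39/(2√3) = 13.39/3.464102 = 3.865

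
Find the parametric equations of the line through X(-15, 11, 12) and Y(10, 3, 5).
Direction vector d = Y - X = (25, -8, -7)
x = -15 + 25t, y = 11 - 8t, z = 12 - 7t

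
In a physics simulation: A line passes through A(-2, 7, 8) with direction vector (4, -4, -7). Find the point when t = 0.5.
P(0.5) = (-2 + 4(0.5), 7 + (-4)(0.5), 8 + (-7)(0.5)) = (0, 5, 4.5)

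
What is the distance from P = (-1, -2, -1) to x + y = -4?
d = |1(-1) + 1(-2) + 0(-1) - (-4)| / √(1² + 1² + 0²) = 1/√2 = 0.7071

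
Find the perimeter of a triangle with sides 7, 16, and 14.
Perimeter = sum of all sides
Perimeter = 7 + 16 + 14
Perimeter = 37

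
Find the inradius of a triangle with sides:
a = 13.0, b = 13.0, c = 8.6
s = (a+b+c)/2 = (13.0+13.0+8.6)/2 = 17.3
Area = √(s(s-a)(s-b)(s-c)) = √(17.3·4.3·4.3·8.7) = 52.7535
r = Area/s = 52.7535/17.3 = 3.049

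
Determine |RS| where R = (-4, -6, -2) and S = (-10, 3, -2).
d = √[(-6)² + (9)² + (0)²] = √117 = 10.82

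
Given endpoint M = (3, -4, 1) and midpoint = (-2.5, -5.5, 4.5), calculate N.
N = (2×(-2.5) - 3, 2×(-5.5) - (-4), 2×4.5 - 1) = (-8, -7, 8)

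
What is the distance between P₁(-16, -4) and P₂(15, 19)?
Using the distance formula: d = sqrt((x₂-x₁)² + (y₂-y₁)²)
dx = 15 - (-16) = 31
dy = 19 - (-4) = 23
d = sqrt(31² + 23²) = sqrt(961 + 529) = sqrt(1490) = 38.60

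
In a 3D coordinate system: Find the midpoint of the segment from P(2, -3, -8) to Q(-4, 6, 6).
Midpoint = ((2-4)/2, (-3+6)/2, (-8+6)/2) = (-1, 1.5, -1)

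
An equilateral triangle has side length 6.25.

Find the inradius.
For an equilateral triangle, r = s/(2√3) where s is the side.
r = 6.25/(2√3) = 6.25/3.464102 = 1.804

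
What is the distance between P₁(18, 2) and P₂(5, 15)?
Using the distance formula: d = sqrt((x₂-x₁)² + (y₂-y₁)²)
dx = 5 - 18 = -13
dy = 15 - 2 = 13
d = sqrt((-13)² + 13²) = sqrt(169 + 169) = sqrt(338) = 18.38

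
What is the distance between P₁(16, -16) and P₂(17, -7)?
Using the distance formula: d = sqrt((x₂-x₁)² + (y₂-y₁)²)
dx = 17 - 16 = 1
dy = (-7) - (-16) = 9
d = sqrt(1² + 9²) = sqrt(1 + 81) = sqrt(82) = 9.06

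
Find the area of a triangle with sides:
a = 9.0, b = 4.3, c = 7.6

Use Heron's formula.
s = (a+b+c)/2 = (9.0+4.3+7.6)/2 = 10.45
A = √(s(s-a)(s-b)(s-c)) = √(10.45·1.45·6.15·2.85)
A = √265.585 = 16.3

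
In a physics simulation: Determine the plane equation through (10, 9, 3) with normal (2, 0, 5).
d = n·P = (2)(10) + (0)(9) + (5)(3) = 35
Plane: 2x + 5z = 35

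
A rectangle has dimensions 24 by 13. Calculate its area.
Area = length * width
Area = 24 * 13
Area = 312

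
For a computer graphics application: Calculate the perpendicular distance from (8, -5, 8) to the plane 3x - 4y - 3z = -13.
d = |3(8) + (-4)(-5) + (-3)(8) - (-13)| / √(3² + (-4)² + (-3)²) = 33/√34 = 5.659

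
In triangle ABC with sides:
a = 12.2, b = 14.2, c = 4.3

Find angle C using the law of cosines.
cos(C) = (a² + b² - c²)/(2ab)
cos(C) = (12.2² + 14.2² - 4.3²)/(2·12.2·14.2) = 331.99/346.48 = 0.958179
C = arccos(0.958179) = 16.63°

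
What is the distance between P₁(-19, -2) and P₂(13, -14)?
Using the distance formula: d = sqrt((x₂-x₁)² + (y₂-y₁)²)
dx = 13 - (-19) = 32
dy = (-14) - (-2) = -12
d = sqrt(32² + (-12)²) = sqrt(1024 + 144) = sqrt(1168) = 34.18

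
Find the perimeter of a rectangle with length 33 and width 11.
Perimeter = 2 * (length + width)
Perimeter = 2 * (33 + 11)
Perimeter = 2 * 44
Perimeter = 88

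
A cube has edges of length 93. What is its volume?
Volume = s³
Volume = 93³
Volume = 804357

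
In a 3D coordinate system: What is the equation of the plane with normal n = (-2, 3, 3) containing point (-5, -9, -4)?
d = n·P = (-2)(-5) + (3)(-9) + (3)(-4) = -29
Plane: -2x + 3y + 3z = -29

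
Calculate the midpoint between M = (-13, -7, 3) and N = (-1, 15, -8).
Midpoint = ((-13-1)/2, (-7+15)/2, (3-8)/2) = (-7, 4, -2.5)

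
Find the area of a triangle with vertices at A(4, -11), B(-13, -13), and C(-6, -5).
Using the coordinate formula: Area = (1/2)|x₁(y₂-y₃) + x₂(y₃-y₁) + x₃(y₁-y₂)|
Area = (1/2)|4((-13)-(-5)) + (-13)((-5)-(-11)) + (-6)((-11)-(-13))|
Area = (1/2)|4*(-8) + (-13)*6 + (-6)*2|
Area = (1/2)|(-32) + (-78) + (-12)|
Area = (1/2)*122 = 61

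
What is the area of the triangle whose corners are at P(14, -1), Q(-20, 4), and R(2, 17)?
Using the coordinate formula: Area = (1/2)|x₁(y₂-y₃) + x₂(y₃-y₁) + x₃(y₁-y₂)|
Area = (1/2)|14(4-17) + (-20)(17-(-1)) + 2((-1)-4)|
Area = (1/2)|14*(-13) + (-20)*18 + 2*(-5)|
Area = (1/2)|(-182) + (-360) + (-10)|
Area = (1/2)*552 = 276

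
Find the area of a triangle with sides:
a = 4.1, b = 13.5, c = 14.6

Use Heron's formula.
s = (a+b+c)/2 = (4.1+13.5+14.6)/2 = 16.1
A = √(s(s-a)(s-b)(s-c)) = √(16.1·12·2.6·1.5)
A = √753.48 = 27.45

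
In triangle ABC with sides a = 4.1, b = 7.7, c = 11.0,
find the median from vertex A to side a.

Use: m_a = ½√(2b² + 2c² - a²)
m_a = ½√(2·7.7² + 2·11.0² - 4.1²)
m_a = ½√(118.58 + 242 - 16.81) = ½√343.77 = 9.271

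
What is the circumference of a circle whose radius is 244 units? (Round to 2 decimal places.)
Circumference = 2 * pi * r
Circumference = 2 * pi * 244
Circumference = 1533.10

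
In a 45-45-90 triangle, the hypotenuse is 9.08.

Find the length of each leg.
In a 45-45-90 triangle, hypotenuse = leg·√2  →  leg = hypotenuse/√2
leg = 9.08/√2 = 6.421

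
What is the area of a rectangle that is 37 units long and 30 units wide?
Area = length * width
Area = 37 * 30
Area = 1110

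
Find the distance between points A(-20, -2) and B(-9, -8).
Using the distance formula: d = sqrt((x₂-x₁)² + (y₂-y₁)²)
dx = (-9) - (-20) = 11
dy = (-8) - (-2) = -6
d = sqrt(11² + (-6)²) = sqrt(121 + 36) = sqrt(157) = 12.53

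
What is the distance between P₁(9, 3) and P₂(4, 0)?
Using the distance formula: d = sqrt((x₂-x₁)² + (y₂-y₁)²)
dx = 4 - 9 = -5
dy = 0 - 3 = -3
d = sqrt((-5)² + (-3)²) = sqrt(25 + 9) = sqrt(34) = 5.83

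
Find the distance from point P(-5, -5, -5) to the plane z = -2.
d = |0(-5) + 0(-5) + 1(-5) - (-2)| / √(0² + 0² + 1²) = 3/√1 = 3.0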